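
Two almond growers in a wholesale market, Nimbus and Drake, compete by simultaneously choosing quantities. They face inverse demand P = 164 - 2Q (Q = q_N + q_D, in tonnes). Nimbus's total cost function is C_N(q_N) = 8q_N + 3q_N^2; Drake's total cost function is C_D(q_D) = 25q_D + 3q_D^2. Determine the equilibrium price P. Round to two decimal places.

114.83

Nimbus's profit: π_N = (164 - 2Q)q_N - (8q_N + 3q_N²). Setting ∂π_N/∂q_N = 0: 156 - 10q_N - 2(q_D) = 0.
Drake's profit: π_D = (164 - 2Q)q_D - (25q_D + 3q_D²). Setting ∂π_D/∂q_D = 0: 139 - 10q_D - 2(q_N) = 0.
So q_N = (156 - 2q_D)/10 and q_D = (139 - 2q_N)/10.
Substituting one into the other gives q_N = 641/48 and q_D = 539/48.
Total output Q = 295/12, so price P = 164 - 2·(295/12) = 689/6.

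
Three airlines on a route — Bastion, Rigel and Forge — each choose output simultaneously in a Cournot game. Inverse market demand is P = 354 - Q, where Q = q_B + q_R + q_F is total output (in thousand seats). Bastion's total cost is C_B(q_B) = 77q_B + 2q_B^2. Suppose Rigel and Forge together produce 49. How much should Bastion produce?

With rivals' combined output fixed at 49, Bastion's profit is π_B = (354 - 49 - q_B)q_B - (77q_B + 2q_B²) = (305 - q_B)q_B - (77q_B + 2q_B²).
∂π_B/∂q_B = 228 - 6q_B = 0, so q_B = 38.

38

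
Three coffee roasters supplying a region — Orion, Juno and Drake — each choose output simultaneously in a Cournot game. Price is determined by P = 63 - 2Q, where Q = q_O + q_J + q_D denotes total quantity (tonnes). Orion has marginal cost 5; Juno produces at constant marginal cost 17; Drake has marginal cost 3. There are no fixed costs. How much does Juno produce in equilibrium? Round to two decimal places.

Orion's profit: π_O = (63 - 2Q)q_O - (5q_O). Setting ∂π_O/∂q_O = 0: 58 - 4q_O - 2(q_J + q_D) = 0.
Juno's first-order condition: 46 - 4q_J - 2(q_O + q_D) = 0.
Drake's profit: π_D = (63 - 2Q)q_D - (3q_D). Setting ∂π_D/∂q_D = 0: 60 - 4q_D - 2(q_O + q_J) = 0.
Adding the 3 conditions: 164 − 4Q − 4Q = 0, i.e. Q = 41/2.
Back-substituting: q_O = (58 − 41)/2 = 17/2, q_J = (46 − 41)/2 = 5/2, q_D = (60 − 41)/2 = 19/2.

2.50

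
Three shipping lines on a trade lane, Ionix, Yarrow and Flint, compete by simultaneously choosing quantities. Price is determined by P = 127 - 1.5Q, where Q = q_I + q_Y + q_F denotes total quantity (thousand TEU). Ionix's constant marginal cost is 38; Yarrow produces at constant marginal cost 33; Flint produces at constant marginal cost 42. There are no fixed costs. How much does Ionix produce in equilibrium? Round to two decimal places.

14.67

Ionix's profit: π_I = (127 - 1.5Q)q_I - (38q_I). Setting ∂π_I/∂q_I = 0: 89 - 3q_I - (3/2)(q_Y + q_F) = 0.
Yarrow's first-order condition: 94 - 3q_Y - (3/2)(q_I + q_F) = 0.
Flint's profit: π_F = (127 - 1.5Q)q_F - (42q_F). Setting ∂π_F/∂q_F = 0: 85 - 3q_F - (3/2)(q_I + q_Y) = 0.
Adding the 3 conditions: 268 − 3Q − 3Q = 0, i.e. Q = 134/3.
Back-substituting: q_I = (89 − 67)/(3/2) = 44/3, q_Y = (94 − 67)/(3/2) = 18, q_F = (85 − 67)/(3/2) = 12.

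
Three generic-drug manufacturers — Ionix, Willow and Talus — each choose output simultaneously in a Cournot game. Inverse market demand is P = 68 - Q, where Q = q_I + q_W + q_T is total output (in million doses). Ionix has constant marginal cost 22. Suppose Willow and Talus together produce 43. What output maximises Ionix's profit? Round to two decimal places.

With rivals' combined output fixed at 43, Ionix's profit is π_I = (68 - 43 - q_I)q_I - (22q_I) = (25 - q_I)q_I - (22q_I).
∂π_I/∂q_I = 3 - 2q_I = 0, so q_I = 3/2.

1.50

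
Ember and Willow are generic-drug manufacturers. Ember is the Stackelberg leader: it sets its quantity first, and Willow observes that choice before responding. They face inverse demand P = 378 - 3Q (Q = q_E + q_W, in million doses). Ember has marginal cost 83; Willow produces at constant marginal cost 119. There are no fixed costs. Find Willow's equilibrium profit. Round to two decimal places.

728.52

The follower Willow best-responds to any q_E: π_W = (378 - 3Q)q_W - 119q_W.
∂π_W/∂q_W = 259 - 3q_E - 6q_W = 0 gives the reaction function q_W = (259 - 3q_E)/6.
Ember substitutes q_W(q_E) into its own profit: π_E = q_E(378 - 3q_E - (259 - 3q_E)/2) - 83q_E = (497/2 - (3/2)q_E)q_E - 83q_E.
The leader's first-order condition 331/2 - 3q_E = 0 yields q_E = 331/6.
Then q_W = (259 - 3·(331/6))/6 = 187/12.
Price P = 378 - 3·(283/4) = 663/4.
Willow's profit: (663/4 - 119)·(187/12) = 728.5208.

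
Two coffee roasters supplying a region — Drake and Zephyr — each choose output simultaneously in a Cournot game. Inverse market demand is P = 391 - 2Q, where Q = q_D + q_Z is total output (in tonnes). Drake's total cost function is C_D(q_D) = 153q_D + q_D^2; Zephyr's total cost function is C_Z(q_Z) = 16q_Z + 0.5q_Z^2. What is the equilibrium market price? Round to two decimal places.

220.69

Drake's profit: π_D = (391 - 2Q)q_D - (153q_D + q_D²). Setting ∂π_D/∂q_D = 0: 238 - 6q_D - 2(q_Z) = 0.
Zephyr's first-order condition: 375 - 5q_Z - 2(q_D) = 0.
Rearranging gives the reaction functions q_D = (238 - 2q_Z)/6 and q_Z = (375 - 2q_D)/5.
Solving the pair: q_D = 220/13, q_Z = 887/13.
Total output Q = 1107/13, so price P = 391 - 2·(1107/13) = 220.6923.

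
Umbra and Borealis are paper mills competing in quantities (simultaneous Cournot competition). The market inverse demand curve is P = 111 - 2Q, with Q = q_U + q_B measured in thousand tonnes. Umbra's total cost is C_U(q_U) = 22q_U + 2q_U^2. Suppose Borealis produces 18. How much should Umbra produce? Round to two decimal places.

With the rival's output fixed at 18, Umbra's profit is π_U = (111 - 2·18 - 2q_U)q_U - (22q_U + 2q_U²) = (75 - 2q_U)q_U - (22q_U + 2q_U²).
∂π_U/∂q_U = 53 - 8q_U = 0, so q_U = 53/8.

6.63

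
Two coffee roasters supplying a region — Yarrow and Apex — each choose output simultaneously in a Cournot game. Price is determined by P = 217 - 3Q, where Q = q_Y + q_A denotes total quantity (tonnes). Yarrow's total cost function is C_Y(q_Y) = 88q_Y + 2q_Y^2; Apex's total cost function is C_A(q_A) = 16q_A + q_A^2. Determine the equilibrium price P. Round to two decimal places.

130.30

Yarrow's profit: π_Y = (217 - 3Q)q_Y - (88q_Y + 2q_Y²). Setting ∂π_Y/∂q_Y = 0: 129 - 10q_Y - 3(q_A) = 0.
Apex's profit: π_A = (217 - 3Q)q_A - (16q_A + q_A²). Setting ∂π_A/∂q_A = 0: 201 - 8q_A - 3(q_Y) = 0.
So q_Y = (129 - 3q_A)/10 and q_A = (201 - 3q_Y)/8.
Substituting one into the other gives q_Y = 429/71 and q_A = 1623/71.
Total output Q = 28.9014, so price P = 217 - 3·28.9014 = 130.2958.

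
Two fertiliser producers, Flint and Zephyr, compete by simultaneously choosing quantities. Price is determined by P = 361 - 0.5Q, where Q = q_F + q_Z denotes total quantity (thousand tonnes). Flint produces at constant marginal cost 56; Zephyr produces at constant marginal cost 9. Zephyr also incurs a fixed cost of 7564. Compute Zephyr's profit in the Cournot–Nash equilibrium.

Flint's profit: π_F = (361 - 0.5Q)q_F - (56q_F). Setting ∂π_F/∂q_F = 0: 305 - q_F - (1/2)(q_Z) = 0.
Zephyr's first-order condition: 352 - q_Z - (1/2)(q_F) = 0.
So q_F = (305 - (1/2)q_Z) and q_Z = (352 - (1/2)q_F).
Substituting one into the other gives q_F = 172 and q_Z = 266.
Price P = 361 - (1/2)·438 = 142.
Zephyr's profit: (142 - 9)·266 - 7564 = 27814.

27814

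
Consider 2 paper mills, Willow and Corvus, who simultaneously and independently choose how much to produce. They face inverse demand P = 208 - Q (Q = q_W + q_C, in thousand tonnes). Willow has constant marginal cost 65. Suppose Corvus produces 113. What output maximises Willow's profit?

15

With the rival's output fixed at 113, Willow's profit is π_W = (208 - 113 - q_W)q_W - (65q_W) = (95 - q_W)q_W - (65q_W).
∂π_W/∂q_W = 30 - 2q_W = 0, so q_W = 15.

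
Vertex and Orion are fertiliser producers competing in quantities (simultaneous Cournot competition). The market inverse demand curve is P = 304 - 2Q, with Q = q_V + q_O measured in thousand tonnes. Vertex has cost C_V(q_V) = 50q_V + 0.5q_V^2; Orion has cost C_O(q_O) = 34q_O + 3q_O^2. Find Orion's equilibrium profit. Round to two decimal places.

1675.25

Vertex's profit: π_V = (304 - 2Q)q_V - (50q_V + (1/2)q_V²). Setting ∂π_V/∂q_V = 0: 254 - 5q_V - 2(q_O) = 0.
Orion's first-order condition: 270 - 10q_O - 2(q_V) = 0.
So q_V = (254 - 2q_O)/5 and q_O = (270 - 2q_V)/10.
Solving the pair: q_V = 1000/23, q_O = 421/23.
Price P = 304 - 2·(1421/23) = 180.4348.
Orion's profit: 180.4348·(421/23) - 34·(421/23) - 3(421/23)² = 1675.2457.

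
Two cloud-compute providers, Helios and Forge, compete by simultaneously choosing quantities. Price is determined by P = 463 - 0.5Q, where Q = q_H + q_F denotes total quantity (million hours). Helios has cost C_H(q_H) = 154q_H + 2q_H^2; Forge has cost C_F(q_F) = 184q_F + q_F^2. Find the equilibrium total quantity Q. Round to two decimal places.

Helios's profit: π_H = (463 - 0.5Q)q_H - (154q_H + 2q_H²). Setting ∂π_H/∂q_H = 0: 309 - 5q_H - (1/2)(q_F) = 0.
Forge's profit: π_F = (463 - 0.5Q)q_F - (184q_F + q_F²). Setting ∂π_F/∂q_F = 0: 279 - 3q_F - (1/2)(q_H) = 0.
Rearranging gives the reaction functions q_H = (309 - (1/2)q_F)/5 and q_F = (279 - (1/2)q_H)/3.
Solving the pair: q_H = 53.3898, q_F = 84.1017.
Total output Q = 53.3898 + 84.1017 = 137.4915.

137.49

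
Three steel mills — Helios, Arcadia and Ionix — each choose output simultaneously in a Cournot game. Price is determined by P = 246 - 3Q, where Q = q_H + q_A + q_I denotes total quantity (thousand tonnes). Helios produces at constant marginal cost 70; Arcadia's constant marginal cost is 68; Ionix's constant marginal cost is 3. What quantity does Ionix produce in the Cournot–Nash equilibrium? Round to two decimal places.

31.25

Helios's profit: π_H = (246 - 3Q)q_H - (70q_H). Setting ∂π_H/∂q_H = 0: 176 - 6q_H - 3(q_A + q_I) = 0.
Arcadia's profit: π_A = (246 - 3Q)q_A - (68q_A). Setting ∂π_A/∂q_A = 0: 178 - 6q_A - 3(q_H + q_I) = 0.
Ionix's profit: π_I = (246 - 3Q)q_I - (3q_I). Setting ∂π_I/∂q_I = 0: 243 - 6q_I - 3(q_H + q_A) = 0.
Adding the 3 conditions: 597 − 6Q − 6Q = 0, i.e. Q = 199/4.
Back-substituting: q_H = (176 − 597/4)/3 = 107/12, q_A = (178 − 597/4)/3 = 115/12, q_I = (243 − 597/4)/3 = 125/4.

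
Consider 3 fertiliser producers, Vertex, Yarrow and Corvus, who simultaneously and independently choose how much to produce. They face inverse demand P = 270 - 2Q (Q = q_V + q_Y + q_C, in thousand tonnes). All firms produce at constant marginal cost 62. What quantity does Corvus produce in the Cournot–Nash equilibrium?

A representative firm's profit is π_i = q_i(270 - 2Q) - 62q_i.
Setting ∂π_i/∂q_i = 0 with rivals' quantities fixed: 208 - 4q_i - 2·Σ_{j≠i} q_j = 0.
By symmetry each firm produces the same amount; substituting Σ_{j≠i} q_j = 2q_i yields q_i = 208/8 = 26.

26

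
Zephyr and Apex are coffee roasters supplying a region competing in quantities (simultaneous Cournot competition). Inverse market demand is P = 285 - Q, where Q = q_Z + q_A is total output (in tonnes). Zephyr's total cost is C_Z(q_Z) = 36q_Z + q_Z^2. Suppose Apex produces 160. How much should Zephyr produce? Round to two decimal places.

22.25

With the rival's output fixed at 160, Zephyr's profit is π_Z = (285 - 160 - q_Z)q_Z - (36q_Z + q_Z²) = (125 - q_Z)q_Z - (36q_Z + q_Z²).
∂π_Z/∂q_Z = 89 - 4q_Z = 0, so q_Z = 89/4.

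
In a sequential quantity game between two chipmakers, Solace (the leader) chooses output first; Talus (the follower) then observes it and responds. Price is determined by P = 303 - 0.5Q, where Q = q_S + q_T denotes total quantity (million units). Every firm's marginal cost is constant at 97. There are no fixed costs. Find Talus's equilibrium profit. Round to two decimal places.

The follower Talus best-responds to any q_S: π_T = (303 - 0.5Q)q_T - 97q_T.
∂π_T/∂q_T = 206 - (1/2)q_S - q_T = 0 gives the reaction function q_T = (206 - (1/2)q_S).
Solace substitutes q_T(q_S) into its own profit: π_S = q_S(303 - (1/2)q_S - (206 - (1/2)q_S)/2) - 97q_S = (200 - (1/4)q_S)q_S - 97q_S.
Maximising: ∂π_S/∂q_S = 103 - (1/2)q_S = 0, giving q_S = 206.
Then q_T = (206 - (1/2)·206) = 103.
Price P = 303 - (1/2)·309 = 297/2.
Talus's profit: (297/2 - 97)·103 = 5304.5000.

5304.50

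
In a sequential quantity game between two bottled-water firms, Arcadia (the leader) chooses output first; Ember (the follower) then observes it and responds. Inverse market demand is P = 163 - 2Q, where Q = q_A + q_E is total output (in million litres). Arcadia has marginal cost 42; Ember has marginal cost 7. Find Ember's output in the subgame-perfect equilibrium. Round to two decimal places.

28.25

Solve by backward induction. Given q_A, the follower Ember maximises π_E = (163 - 2q_A - 2q_E)q_E - 7q_E.
∂π_E/∂q_E = 156 - 2q_A - 4q_E = 0 gives the reaction function q_E = (156 - 2q_A)/4.
Arcadia substitutes q_E(q_A) into its own profit: π_A = q_A(163 - 2q_A - (156 - 2q_A)/2) - 42q_A = (85 - q_A)q_A - 42q_A.
Leader FOC: 43 - 2q_A = 0, so q_A = 43/2.
Then q_E = (156 - 2·(43/2))/4 = 113/4.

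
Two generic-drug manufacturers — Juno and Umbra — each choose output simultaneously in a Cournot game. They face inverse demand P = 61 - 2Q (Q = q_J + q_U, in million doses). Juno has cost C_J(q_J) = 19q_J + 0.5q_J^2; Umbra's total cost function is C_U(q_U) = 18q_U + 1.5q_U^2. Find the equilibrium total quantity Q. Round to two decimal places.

10.94

Juno's profit: π_J = (61 - 2Q)q_J - (19q_J + (1/2)q_J²). Setting ∂π_J/∂q_J = 0: 42 - 5q_J - 2(q_U) = 0.
Umbra's profit: π_U = (61 - 2Q)q_U - (18q_U + (3/2)q_U²). Setting ∂π_U/∂q_U = 0: 43 - 7q_U - 2(q_J) = 0.
Rearranging gives the reaction functions q_J = (42 - 2q_U)/5 and q_U = (43 - 2q_J)/7.
Solving the pair: q_J = 208/31, q_U = 131/31.
Total output Q = 208/31 + 131/31 = 339/31.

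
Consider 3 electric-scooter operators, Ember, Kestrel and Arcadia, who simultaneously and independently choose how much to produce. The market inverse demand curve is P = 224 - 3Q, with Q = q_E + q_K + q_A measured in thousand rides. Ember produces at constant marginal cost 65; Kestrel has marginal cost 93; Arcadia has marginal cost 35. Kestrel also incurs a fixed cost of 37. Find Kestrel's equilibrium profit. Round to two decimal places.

5.19

Ember's profit: π_E = (224 - 3Q)q_E - (65q_E). Setting ∂π_E/∂q_E = 0: 159 - 6q_E - 3(q_K + q_A) = 0.
Kestrel's first-order condition: 131 - 6q_K - 3(q_E + q_A) = 0.
Arcadia's profit: π_A = (224 - 3Q)q_A - (35q_A). Setting ∂π_A/∂q_A = 0: 189 - 6q_A - 3(q_E + q_K) = 0.
Adding the 3 first-order conditions: 479 − 12Q = 0, so Q = 479/12.
Back-substituting: q_E = (159 − 479/4)/3 = 157/12, q_K = (131 − 479/4)/3 = 15/4, q_A = (189 − 479/4)/3 = 277/12.
Price P = 224 - 3·(479/12) = 417/4.
Kestrel's profit: (417/4 - 93)·(15/4) - 37 = 83/16.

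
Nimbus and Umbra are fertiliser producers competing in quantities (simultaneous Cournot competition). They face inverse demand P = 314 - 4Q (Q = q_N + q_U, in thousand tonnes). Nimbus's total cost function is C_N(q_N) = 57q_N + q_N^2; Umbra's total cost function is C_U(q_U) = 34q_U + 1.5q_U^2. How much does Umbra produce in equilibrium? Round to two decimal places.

Nimbus's profit: π_N = (314 - 4Q)q_N - (57q_N + q_N²). Setting ∂π_N/∂q_N = 0: 257 - 10q_N - 4(q_U) = 0.
Umbra's profit: π_U = (314 - 4Q)q_U - (34q_U + (3/2)q_U²). Setting ∂π_U/∂q_U = 0: 280 - 11q_U - 4(q_N) = 0.
So q_N = (257 - 4q_U)/10 and q_U = (280 - 4q_N)/11.
Solving the pair: q_N = 1707/94, q_U = 886/47.

18.85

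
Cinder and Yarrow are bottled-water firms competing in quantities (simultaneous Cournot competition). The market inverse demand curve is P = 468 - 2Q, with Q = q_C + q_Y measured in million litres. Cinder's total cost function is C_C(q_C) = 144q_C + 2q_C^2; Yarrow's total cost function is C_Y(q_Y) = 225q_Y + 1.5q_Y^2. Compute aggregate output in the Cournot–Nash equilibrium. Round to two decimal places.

59.19

Cinder's profit: π_C = (468 - 2Q)q_C - (144q_C + 2q_C²). Setting ∂π_C/∂q_C = 0: 324 - 8q_C - 2(q_Y) = 0.
Yarrow's first-order condition: 243 - 7q_Y - 2(q_C) = 0.
So q_C = (324 - 2q_Y)/8 and q_Y = (243 - 2q_C)/7.
Solving the pair: q_C = 891/26, q_Y = 324/13.
Total output Q = 891/26 + 324/13 = 1539/26.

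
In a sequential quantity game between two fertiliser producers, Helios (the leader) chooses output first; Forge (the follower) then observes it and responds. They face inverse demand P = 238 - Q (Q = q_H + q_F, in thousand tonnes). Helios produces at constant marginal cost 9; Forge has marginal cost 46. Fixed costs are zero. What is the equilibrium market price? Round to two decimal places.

75.50

Solve by backward induction. Given q_H, the follower Forge maximises π_F = (238 - q_H - q_F)q_F - 46q_F.
Setting the follower's marginal profit to zero, 192 - q_H - 2q_F = 0, i.e. q_F = (192 - q_H)/2.
Helios substitutes q_F(q_H) into its own profit: π_H = q_H(238 - q_H - (192 - q_H)/2) - 9q_H = (142 - (1/2)q_H)q_H - 9q_H.
Maximising: ∂π_H/∂q_H = 133 - q_H = 0, giving q_H = 133.
Then q_F = (192 - 133)/2 = 59/2.
Total output Q = 325/2, so price P = 238 - 325/2 = 151/2.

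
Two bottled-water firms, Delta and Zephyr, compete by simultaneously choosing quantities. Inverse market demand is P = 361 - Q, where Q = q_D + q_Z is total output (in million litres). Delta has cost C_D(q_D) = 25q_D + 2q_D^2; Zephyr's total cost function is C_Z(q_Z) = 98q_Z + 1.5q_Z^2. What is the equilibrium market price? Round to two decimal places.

269.31

Delta's profit: π_D = (361 - Q)q_D - (25q_D + 2q_D²). Setting ∂π_D/∂q_D = 0: 336 - 6q_D - (q_Z) = 0.
Zephyr's first-order condition: 263 - 5q_Z - (q_D) = 0.
So q_D = (336 - q_Z)/6 and q_Z = (263 - q_D)/5.
Substituting one into the other gives q_D = 1417/29 and q_Z = 1242/29.
Total output Q = 91.6897, so price P = 361 - 91.6897 = 269.3103.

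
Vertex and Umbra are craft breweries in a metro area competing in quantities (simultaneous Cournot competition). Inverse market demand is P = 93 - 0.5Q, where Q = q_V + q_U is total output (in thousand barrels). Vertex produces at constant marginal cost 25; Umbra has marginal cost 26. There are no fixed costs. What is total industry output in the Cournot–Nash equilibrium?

Vertex's profit: π_V = (93 - 0.5Q)q_V - (25q_V). Setting ∂π_V/∂q_V = 0: 68 - q_V - (1/2)(q_U) = 0.
Umbra's first-order condition: 67 - q_U - (1/2)(q_V) = 0.
Best responses: q_V = (68 - (1/2)q_U), q_U = (67 - (1/2)q_V).
Substituting one into the other gives q_V = 46 and q_U = 44.
Total output Q = 46 + 44 = 90.

90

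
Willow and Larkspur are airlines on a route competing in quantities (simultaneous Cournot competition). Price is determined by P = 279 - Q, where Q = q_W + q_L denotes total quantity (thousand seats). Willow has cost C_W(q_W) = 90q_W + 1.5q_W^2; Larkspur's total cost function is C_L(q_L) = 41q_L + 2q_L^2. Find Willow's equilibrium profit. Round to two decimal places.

2386.49

Willow's profit: π_W = (279 - Q)q_W - (90q_W + (3/2)q_W²). Setting ∂π_W/∂q_W = 0: 189 - 5q_W - (q_L) = 0.
Larkspur's profit: π_L = (279 - Q)q_L - (41q_L + 2q_L²). Setting ∂π_L/∂q_L = 0: 238 - 6q_L - (q_W) = 0.
Best responses: q_W = (189 - q_L)/5, q_L = (238 - q_W)/6.
Solving the pair: q_W = 896/29, q_L = 1001/29.
Price P = 279 - 1897/29 = 213.5862.
Willow's profit: 213.5862·(896/29) - 90·(896/29) - (3/2)(896/29)² = 2386.4923.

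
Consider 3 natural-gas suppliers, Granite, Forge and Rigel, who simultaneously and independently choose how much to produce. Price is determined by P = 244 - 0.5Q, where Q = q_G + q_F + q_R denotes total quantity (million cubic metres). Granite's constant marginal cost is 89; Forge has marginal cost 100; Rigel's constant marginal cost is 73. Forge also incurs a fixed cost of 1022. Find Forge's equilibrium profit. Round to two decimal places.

Granite's profit: π_G = (244 - 0.5Q)q_G - (89q_G). Setting ∂π_G/∂q_G = 0: 155 - q_G - (1/2)(q_F + q_R) = 0.
Forge's profit: π_F = (244 - 0.5Q)q_F - (100q_F). Setting ∂π_F/∂q_F = 0: 144 - q_F - (1/2)(q_G + q_R) = 0.
Rigel's first-order condition: 171 - q_R - (1/2)(q_G + q_F) = 0.
Adding the 3 conditions: 470 − Q − Q = 0, i.e. Q = 235.
Back-substituting: q_G = (155 − 235/2)/(1/2) = 75, q_F = (144 − 235/2)/(1/2) = 53, q_R = (171 − 235/2)/(1/2) = 107.
Price P = 244 - (1/2)·235 = 253/2.
Forge's profit: (253/2 - 100)·53 - 1022 = 765/2.

382.50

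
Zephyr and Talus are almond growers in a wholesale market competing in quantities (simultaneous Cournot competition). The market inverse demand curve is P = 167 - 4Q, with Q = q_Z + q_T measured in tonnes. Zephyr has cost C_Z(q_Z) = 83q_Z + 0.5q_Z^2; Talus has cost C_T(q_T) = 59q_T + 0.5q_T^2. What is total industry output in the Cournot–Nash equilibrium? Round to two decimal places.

Zephyr's profit: π_Z = (167 - 4Q)q_Z - (83q_Z + (1/2)q_Z²). Setting ∂π_Z/∂q_Z = 0: 84 - 9q_Z - 4(q_T) = 0.
Talus's profit: π_T = (167 - 4Q)q_T - (59q_T + (1/2)q_T²). Setting ∂π_T/∂q_T = 0: 108 - 9q_T - 4(q_Z) = 0.
Best responses: q_Z = (84 - 4q_T)/9, q_T = (108 - 4q_Z)/9.
Solving the pair: q_Z = 324/65, q_T = 636/65.
Total output Q = 324/65 + 636/65 = 192/13.

14.77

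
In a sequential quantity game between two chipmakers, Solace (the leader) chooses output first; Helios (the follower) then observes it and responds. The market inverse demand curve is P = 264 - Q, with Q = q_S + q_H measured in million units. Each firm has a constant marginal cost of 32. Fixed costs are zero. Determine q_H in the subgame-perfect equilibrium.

58

The follower Helios best-responds to any q_S: π_H = (264 - Q)q_H - 32q_H.
Setting the follower's marginal profit to zero, 232 - q_S - 2q_H = 0, i.e. q_H = (232 - q_S)/2.
Solace substitutes q_H(q_S) into its own profit: π_S = q_S(264 - q_S - (232 - q_S)/2) - 32q_S = (148 - (1/2)q_S)q_S - 32q_S.
Leader FOC: 116 - q_S = 0, so q_S = 116.
Then q_H = (232 - 116)/2 = 58.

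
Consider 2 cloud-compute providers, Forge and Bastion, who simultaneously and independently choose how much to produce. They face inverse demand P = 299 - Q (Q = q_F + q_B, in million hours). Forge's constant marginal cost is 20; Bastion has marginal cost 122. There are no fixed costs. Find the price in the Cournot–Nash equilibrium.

147

Forge's profit: π_F = (299 - Q)q_F - (20q_F). Setting ∂π_F/∂q_F = 0: 279 - 2q_F - (q_B) = 0.
Bastion's first-order condition: 177 - 2q_B - (q_F) = 0.
Best responses: q_F = (279 - q_B)/2, q_B = (177 - q_F)/2.
Solving the pair: q_F = 127, q_B = 25.
Total output Q = 152, so price P = 299 - 152 = 147.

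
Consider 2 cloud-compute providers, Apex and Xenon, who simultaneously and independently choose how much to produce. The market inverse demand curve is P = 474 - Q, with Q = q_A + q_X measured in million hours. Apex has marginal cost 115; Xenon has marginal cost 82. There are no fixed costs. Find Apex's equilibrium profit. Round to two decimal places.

Apex's profit: π_A = (474 - Q)q_A - (115q_A). Setting ∂π_A/∂q_A = 0: 359 - 2q_A - (q_X) = 0.
Xenon's first-order condition: 392 - 2q_X - (q_A) = 0.
Rearranging gives the reaction functions q_A = (359 - q_X)/2 and q_X = (392 - q_A)/2.
Substituting one into the other gives q_A = 326/3 and q_X = 425/3.
Price P = 474 - 751/3 = 671/3.
Apex's profit: (671/3 - 115)·(326/3) = 11808.4444.

11808.44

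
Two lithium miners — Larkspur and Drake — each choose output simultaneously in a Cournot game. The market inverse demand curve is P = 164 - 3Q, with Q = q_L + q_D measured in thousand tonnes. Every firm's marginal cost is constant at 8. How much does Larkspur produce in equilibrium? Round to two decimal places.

17.33

Each firm earns π_i = (164 - 3Q)q_i - 8q_i.
First-order condition (treating rivals' output as given): 156 - 6q_i - 3q_j = 0.
With identical firms every q_j equals q_i, so q_j = q_i and 156 = 9q_i, giving q_i = 52/3.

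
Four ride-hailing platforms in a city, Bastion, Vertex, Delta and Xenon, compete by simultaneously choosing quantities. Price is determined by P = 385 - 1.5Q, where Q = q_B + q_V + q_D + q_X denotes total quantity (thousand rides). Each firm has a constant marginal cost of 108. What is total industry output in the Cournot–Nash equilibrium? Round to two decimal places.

147.73

Each firm earns π_i = (385 - 1.5Q)q_i - 108q_i.
Setting ∂π_i/∂q_i = 0 with rivals' quantities fixed: 277 - 3q_i - (3/2)·Σ_{j≠i} q_j = 0.
By symmetry each firm produces the same amount; substituting Σ_{j≠i} q_j = 3q_i yields q_i = 277/(15/2) = 554/15.
Total output Q = 554/15 + 554/15 + 554/15 + 554/15 = 147.7333.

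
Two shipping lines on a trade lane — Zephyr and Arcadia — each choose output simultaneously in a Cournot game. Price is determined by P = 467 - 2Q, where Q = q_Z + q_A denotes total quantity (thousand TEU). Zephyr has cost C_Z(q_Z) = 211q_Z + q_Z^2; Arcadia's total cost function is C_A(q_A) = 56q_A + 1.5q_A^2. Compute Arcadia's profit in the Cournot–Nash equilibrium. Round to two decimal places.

9254.44

Zephyr's profit: π_Z = (467 - 2Q)q_Z - (211q_Z + q_Z²). Setting ∂π_Z/∂q_Z = 0: 256 - 6q_Z - 2(q_A) = 0.
Arcadia's profit: π_A = (467 - 2Q)q_A - (56q_A + (3/2)q_A²). Setting ∂π_A/∂q_A = 0: 411 - 7q_A - 2(q_Z) = 0.
Rearranging gives the reaction functions q_Z = (256 - 2q_A)/6 and q_A = (411 - 2q_Z)/7.
Solving the pair: q_Z = 485/19, q_A = 977/19.
Price P = 467 - 2·(1462/19) = 313.1053.
Arcadia's profit: 313.1053·(977/19) - 56·(977/19) - (3/2)(977/19)² = 9254.4363.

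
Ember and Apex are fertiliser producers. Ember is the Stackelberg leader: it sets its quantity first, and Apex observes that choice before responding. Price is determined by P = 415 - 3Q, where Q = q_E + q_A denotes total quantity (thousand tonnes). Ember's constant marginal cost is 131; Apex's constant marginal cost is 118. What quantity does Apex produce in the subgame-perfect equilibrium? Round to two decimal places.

26.92

Solve by backward induction. Given q_E, the follower Apex maximises π_A = (415 - 3q_E - 3q_A)q_A - 118q_A.
Follower FOC: 297 - 3q_E - 6q_A = 0, so q_A(q_E) = (297 - 3q_E)/6.
The leader anticipates this reaction. Substituting into P = 415 - 3Q gives P = 533/2 - (3/2)q_E, so π_E = (533/2 - (3/2)q_E)q_E - 131q_E.
Maximising: ∂π_E/∂q_E = 271/2 - 3q_E = 0, giving q_E = 271/6.
Then q_A = (297 - 3·(271/6))/6 = 323/12.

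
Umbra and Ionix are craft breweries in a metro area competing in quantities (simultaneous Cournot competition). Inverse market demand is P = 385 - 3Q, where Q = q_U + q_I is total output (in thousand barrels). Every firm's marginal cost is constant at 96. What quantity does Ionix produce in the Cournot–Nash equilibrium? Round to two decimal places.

32.11

A representative firm's profit is π_i = q_i(385 - 3Q) - 96q_i.
Setting ∂π_i/∂q_i = 0 with rivals' quantities fixed: 289 - 6q_i - 3q_j = 0.
With identical firms every q_j equals q_i, so q_j = q_i and 289 = 9q_i, giving q_i = 289/9.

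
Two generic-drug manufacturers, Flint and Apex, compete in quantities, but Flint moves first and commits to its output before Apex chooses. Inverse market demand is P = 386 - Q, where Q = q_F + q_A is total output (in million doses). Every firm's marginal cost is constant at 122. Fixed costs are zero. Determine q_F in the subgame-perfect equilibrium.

132

The follower Apex best-responds to any q_F: π_A = (386 - Q)q_A - 122q_A.
Follower FOC: 264 - q_F - 2q_A = 0, so q_A(q_F) = (264 - q_F)/2.
Flint substitutes q_A(q_F) into its own profit: π_F = q_F(386 - q_F - (264 - q_F)/2) - 122q_F = (254 - (1/2)q_F)q_F - 122q_F.
The leader's first-order condition 132 - q_F = 0 yields q_F = 132.
Then q_A = (264 - 132)/2 = 66.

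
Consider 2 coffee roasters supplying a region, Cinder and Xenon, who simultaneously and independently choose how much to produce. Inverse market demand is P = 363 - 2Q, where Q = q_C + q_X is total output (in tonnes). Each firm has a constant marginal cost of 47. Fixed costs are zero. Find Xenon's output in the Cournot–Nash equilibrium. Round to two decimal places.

A representative firm's profit is π_i = q_i(363 - 2Q) - 47q_i.
First-order condition (treating rivals' output as given): 316 - 4q_i - 2q_j = 0.
By symmetry each firm produces the same amount; substituting q_j = q_i yields q_i = 316/6 = 158/3.

52.67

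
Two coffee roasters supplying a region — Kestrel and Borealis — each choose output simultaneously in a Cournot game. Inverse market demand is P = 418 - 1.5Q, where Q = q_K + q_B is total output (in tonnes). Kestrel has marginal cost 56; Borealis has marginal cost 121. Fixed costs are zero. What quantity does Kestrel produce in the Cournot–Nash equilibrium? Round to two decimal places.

Kestrel's profit: π_K = (418 - 1.5Q)q_K - (56q_K). Setting ∂π_K/∂q_K = 0: 362 - 3q_K - (3/2)(q_B) = 0.
Borealis's profit: π_B = (418 - 1.5Q)q_B - (121q_B). Setting ∂π_B/∂q_B = 0: 297 - 3q_B - (3/2)(q_K) = 0.
Best responses: q_K = (362 - (3/2)q_B)/3, q_B = (297 - (3/2)q_K)/3.
Substituting one into the other gives q_K = 854/9 and q_B = 464/9.

94.89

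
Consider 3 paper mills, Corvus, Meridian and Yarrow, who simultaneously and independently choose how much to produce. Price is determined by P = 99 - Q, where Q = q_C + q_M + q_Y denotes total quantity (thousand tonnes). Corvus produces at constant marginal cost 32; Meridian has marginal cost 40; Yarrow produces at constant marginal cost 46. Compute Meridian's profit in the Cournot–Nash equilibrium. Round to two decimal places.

Corvus's profit: π_C = (99 - Q)q_C - (32q_C). Setting ∂π_C/∂q_C = 0: 67 - 2q_C - (q_M + q_Y) = 0.
Meridian's first-order condition: 59 - 2q_M - (q_C + q_Y) = 0.
Yarrow's profit: π_Y = (99 - Q)q_Y - (46q_Y). Setting ∂π_Y/∂q_Y = 0: 53 - 2q_Y - (q_C + q_M) = 0.
Adding the 3 first-order conditions: 179 − 4Q = 0, so Q = 179/4.
Back-substituting: q_C = (67 − 179/4) = 89/4, q_M = (59 − 179/4) = 57/4, q_Y = (53 − 179/4) = 33/4.
Price P = 99 - 179/4 = 217/4.
Meridian's profit: (217/4 - 40)·(57/4) = 203.0625.

203.06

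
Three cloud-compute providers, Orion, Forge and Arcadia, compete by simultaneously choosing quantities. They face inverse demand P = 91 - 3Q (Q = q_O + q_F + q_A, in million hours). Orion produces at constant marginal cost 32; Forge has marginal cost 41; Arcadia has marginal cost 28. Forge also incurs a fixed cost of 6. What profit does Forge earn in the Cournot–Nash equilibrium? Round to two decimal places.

Orion's profit: π_O = (91 - 3Q)q_O - (32q_O). Setting ∂π_O/∂q_O = 0: 59 - 6q_O - 3(q_F + q_A) = 0.
Forge's profit: π_F = (91 - 3Q)q_F - (41q_F). Setting ∂π_F/∂q_F = 0: 50 - 6q_F - 3(q_O + q_A) = 0.
Arcadia's first-order condition: 63 - 6q_A - 3(q_O + q_F) = 0.
Adding the 3 first-order conditions: 172 − 12Q = 0, so Q = 43/3.
Back-substituting: q_O = (59 − 43)/3 = 16/3, q_F = (50 − 43)/3 = 7/3, q_A = (63 − 43)/3 = 20/3.
Price P = 91 - 3·(43/3) = 48.
Forge's profit: (48 - 41)·(7/3) - 6 = 31/3.

10.33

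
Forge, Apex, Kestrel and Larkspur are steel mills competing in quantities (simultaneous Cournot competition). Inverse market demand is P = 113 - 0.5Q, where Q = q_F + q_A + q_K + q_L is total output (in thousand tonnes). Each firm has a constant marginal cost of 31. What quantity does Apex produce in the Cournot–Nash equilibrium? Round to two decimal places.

32.80

A representative firm's profit is π_i = q_i(113 - 0.5Q) - 31q_i.
First-order condition (treating rivals' output as given): 82 - q_i - (1/2)·Σ_{j≠i} q_j = 0.
By symmetry each firm produces the same amount; substituting Σ_{j≠i} q_j = 3q_i yields q_i = 82/(5/2) = 164/5.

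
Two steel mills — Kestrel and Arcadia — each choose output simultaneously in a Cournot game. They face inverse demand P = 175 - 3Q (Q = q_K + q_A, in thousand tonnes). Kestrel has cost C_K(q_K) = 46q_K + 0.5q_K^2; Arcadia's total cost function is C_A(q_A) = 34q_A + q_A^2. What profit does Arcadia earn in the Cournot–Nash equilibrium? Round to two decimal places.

Kestrel's profit: π_K = (175 - 3Q)q_K - (46q_K + (1/2)q_K²). Setting ∂π_K/∂q_K = 0: 129 - 7q_K - 3(q_A) = 0.
Arcadia's profit: π_A = (175 - 3Q)q_A - (34q_A + q_A²). Setting ∂π_A/∂q_A = 0: 141 - 8q_A - 3(q_K) = 0.
So q_K = (129 - 3q_A)/7 and q_A = (141 - 3q_K)/8.
Substituting one into the other gives q_K = 609/47 and q_A = 600/47.
Price P = 175 - 3·(1209/47) = 97.8298.
Arcadia's profit: 97.8298·(600/47) - 34·(600/47) - (600/47)² = 651.8787.

651.88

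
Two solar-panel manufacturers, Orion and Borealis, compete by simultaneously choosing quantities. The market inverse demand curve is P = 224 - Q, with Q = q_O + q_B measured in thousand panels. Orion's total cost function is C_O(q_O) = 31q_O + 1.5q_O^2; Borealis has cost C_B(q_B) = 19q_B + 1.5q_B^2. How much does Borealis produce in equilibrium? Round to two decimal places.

34.67

Orion's profit: π_O = (224 - Q)q_O - (31q_O + (3/2)q_O²). Setting ∂π_O/∂q_O = 0: 193 - 5q_O - (q_B) = 0.
Borealis's profit: π_B = (224 - Q)q_B - (19q_B + (3/2)q_B²). Setting ∂π_B/∂q_B = 0: 205 - 5q_B - (q_O) = 0.
Rearranging gives the reaction functions q_O = (193 - q_B)/5 and q_B = (205 - q_O)/5.
Substituting one into the other gives q_O = 95/3 and q_B = 104/3.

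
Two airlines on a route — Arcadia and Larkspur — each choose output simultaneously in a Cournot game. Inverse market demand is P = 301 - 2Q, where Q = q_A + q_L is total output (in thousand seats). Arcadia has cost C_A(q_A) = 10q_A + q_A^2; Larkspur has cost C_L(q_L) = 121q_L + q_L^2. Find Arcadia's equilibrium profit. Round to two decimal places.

5627.92

Arcadia's profit: π_A = (301 - 2Q)q_A - (10q_A + q_A²). Setting ∂π_A/∂q_A = 0: 291 - 6q_A - 2(q_L) = 0.
Larkspur's first-order condition: 180 - 6q_L - 2(q_A) = 0.
So q_A = (291 - 2q_L)/6 and q_L = (180 - 2q_A)/6.
Solving the pair: q_A = 693/16, q_L = 249/16.
Price P = 301 - 2·(471/8) = 733/4.
Arcadia's profit: (733/4)·(693/16) - 10·(693/16) - (693/16)² = 5627.9180.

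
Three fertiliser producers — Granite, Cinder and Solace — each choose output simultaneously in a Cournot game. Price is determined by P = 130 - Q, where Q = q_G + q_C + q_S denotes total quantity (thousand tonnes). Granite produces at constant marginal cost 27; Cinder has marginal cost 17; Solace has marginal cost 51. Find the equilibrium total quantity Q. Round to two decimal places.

73.75

Granite's profit: π_G = (130 - Q)q_G - (27q_G). Setting ∂π_G/∂q_G = 0: 103 - 2q_G - (q_C + q_S) = 0.
Cinder's first-order condition: 113 - 2q_C - (q_G + q_S) = 0.
Solace's first-order condition: 79 - 2q_S - (q_G + q_C) = 0.
Summing all 3 equations gives 295 − 4Q = 0, hence Q = 295/4.
Back-substituting: q_G = (103 − 295/4) = 117/4, q_C = (113 − 295/4) = 157/4, q_S = (79 − 295/4) = 21/4.
Total output Q = 117/4 + 157/4 + 21/4 = 295/4.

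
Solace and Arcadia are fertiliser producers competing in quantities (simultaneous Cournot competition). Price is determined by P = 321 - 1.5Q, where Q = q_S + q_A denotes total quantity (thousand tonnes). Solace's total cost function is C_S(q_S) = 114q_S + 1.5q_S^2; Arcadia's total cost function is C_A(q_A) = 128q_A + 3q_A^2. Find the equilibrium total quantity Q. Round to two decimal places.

46.78

Solace's profit: π_S = (321 - 1.5Q)q_S - (114q_S + (3/2)q_S²). Setting ∂π_S/∂q_S = 0: 207 - 6q_S - (3/2)(q_A) = 0.
Arcadia's profit: π_A = (321 - 1.5Q)q_A - (128q_A + 3q_A²). Setting ∂π_A/∂q_A = 0: 193 - 9q_A - (3/2)(q_S) = 0.
Rearranging gives the reaction functions q_S = (207 - (3/2)q_A)/6 and q_A = (193 - (3/2)q_S)/9.
Solving the pair: q_S = 30.4058, q_A = 1130/69.
Total output Q = 30.4058 + 1130/69 = 1076/23.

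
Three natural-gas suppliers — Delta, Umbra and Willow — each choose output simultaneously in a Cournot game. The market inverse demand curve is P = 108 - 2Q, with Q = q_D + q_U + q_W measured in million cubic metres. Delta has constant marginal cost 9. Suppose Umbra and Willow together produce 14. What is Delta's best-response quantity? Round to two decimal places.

With rivals' combined output fixed at 14, Delta's profit is π_D = (108 - 2·14 - 2q_D)q_D - (9q_D) = (80 - 2q_D)q_D - (9q_D).
∂π_D/∂q_D = 71 - 4q_D = 0, so q_D = 71/4.

17.75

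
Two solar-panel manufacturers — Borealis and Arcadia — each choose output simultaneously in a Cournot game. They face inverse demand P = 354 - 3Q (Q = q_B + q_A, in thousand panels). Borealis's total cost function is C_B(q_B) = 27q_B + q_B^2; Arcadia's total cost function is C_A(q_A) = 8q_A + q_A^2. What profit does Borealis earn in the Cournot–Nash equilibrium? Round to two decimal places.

Borealis's profit: π_B = (354 - 3Q)q_B - (27q_B + q_B²). Setting ∂π_B/∂q_B = 0: 327 - 8q_B - 3(q_A) = 0.
Arcadia's profit: π_A = (354 - 3Q)q_A - (8q_A + q_A²). Setting ∂π_A/∂q_A = 0: 346 - 8q_A - 3(q_B) = 0.
Rearranging gives the reaction functions q_B = (327 - 3q_A)/8 and q_A = (346 - 3q_B)/8.
Substituting one into the other gives q_B = 1578/55 and q_A = 1787/55.
Price P = 354 - 3·(673/11) = 1875/11.
Borealis's profit: (1875/11)·(1578/55) - 27·(1578/55) - (1578/55)² = 3292.6731.

3292.67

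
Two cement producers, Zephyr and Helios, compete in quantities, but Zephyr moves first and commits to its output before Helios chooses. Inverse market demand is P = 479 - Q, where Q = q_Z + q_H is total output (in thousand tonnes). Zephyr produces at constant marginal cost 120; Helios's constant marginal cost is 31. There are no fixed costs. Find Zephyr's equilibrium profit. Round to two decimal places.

9112.50

Solve by backward induction. Given q_Z, the follower Helios maximises π_H = (479 - q_Z - q_H)q_H - 31q_H.
Setting the follower's marginal profit to zero, 448 - q_Z - 2q_H = 0, i.e. q_H = (448 - q_Z)/2.
Zephyr substitutes q_H(q_Z) into its own profit: π_Z = q_Z(479 - q_Z - (448 - q_Z)/2) - 120q_Z = (255 - (1/2)q_Z)q_Z - 120q_Z.
Maximising: ∂π_Z/∂q_Z = 135 - q_Z = 0, giving q_Z = 135.
Then q_H = (448 - 135)/2 = 313/2.
Price P = 479 - 583/2 = 375/2.
Zephyr's profit: (375/2 - 120)·135 = 9112.5000.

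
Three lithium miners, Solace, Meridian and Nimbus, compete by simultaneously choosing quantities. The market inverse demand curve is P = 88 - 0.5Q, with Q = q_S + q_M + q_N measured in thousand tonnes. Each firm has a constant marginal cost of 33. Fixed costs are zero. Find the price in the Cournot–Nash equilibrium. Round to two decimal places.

46.75

Each firm earns π_i = (88 - 0.5Q)q_i - 33q_i.
First-order condition (treating rivals' output as given): 55 - q_i - (1/2)·Σ_{j≠i} q_j = 0.
By symmetry each firm produces the same amount; substituting Σ_{j≠i} q_j = 2q_i yields q_i = 55/2.
Total output Q = 165/2, so price P = 88 - (1/2)·(165/2) = 187/4.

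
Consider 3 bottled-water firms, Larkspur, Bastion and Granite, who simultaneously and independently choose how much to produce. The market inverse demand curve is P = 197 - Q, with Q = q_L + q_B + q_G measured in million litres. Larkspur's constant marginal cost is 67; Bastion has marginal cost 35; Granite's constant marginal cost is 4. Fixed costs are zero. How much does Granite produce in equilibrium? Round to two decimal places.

Larkspur's profit: π_L = (197 - Q)q_L - (67q_L). Setting ∂π_L/∂q_L = 0: 130 - 2q_L - (q_B + q_G) = 0.
Bastion's profit: π_B = (197 - Q)q_B - (35q_B). Setting ∂π_B/∂q_B = 0: 162 - 2q_B - (q_L + q_G) = 0.
Granite's first-order condition: 193 - 2q_G - (q_L + q_B) = 0.
Adding the 3 first-order conditions: 485 − 4Q = 0, so Q = 485/4.
Back-substituting: q_L = (130 − 485/4) = 35/4, q_B = (162 − 485/4) = 163/4, q_G = (193 − 485/4) = 287/4.

71.75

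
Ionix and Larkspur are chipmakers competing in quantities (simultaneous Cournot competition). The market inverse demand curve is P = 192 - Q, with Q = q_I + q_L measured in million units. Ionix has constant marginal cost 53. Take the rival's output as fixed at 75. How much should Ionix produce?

With the rival's output fixed at 75, Ionix's profit is π_I = (192 - 75 - q_I)q_I - (53q_I) = (117 - q_I)q_I - (53q_I).
∂π_I/∂q_I = 64 - 2q_I = 0, so q_I = 32.

32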